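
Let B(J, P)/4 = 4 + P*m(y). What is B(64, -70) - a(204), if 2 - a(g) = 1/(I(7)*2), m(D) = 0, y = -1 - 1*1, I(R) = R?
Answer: 197/14 ≈ 14.071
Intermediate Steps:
y = -2 (y = -1 - 1 = -2)
B(J, P) = 16 (B(J, P) = 4*(4 + P*0) = 4*(4 + 0) = 4*4 = 16)
a(g) = 27/14 (a(g) = 2 - 1/(7*2) = 2 - 1/14 = 27/14)
B(64, -70) - a(204) = 16 - 1*27/14 = 16 - 27/14 = 197/14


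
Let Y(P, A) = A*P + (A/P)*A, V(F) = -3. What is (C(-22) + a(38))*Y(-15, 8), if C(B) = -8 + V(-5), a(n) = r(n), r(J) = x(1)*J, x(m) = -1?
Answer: 91336/15 ≈ 6089.1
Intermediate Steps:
Y(P, A) = A*P + A²/P
r(J) = -J
a(n) = -n
C(B) = -11 (C(B) = -8 - 3 = -11)
(C(-22) + a(38))*Y(-15, 8) = (-11 - 1*38)*(8*(8 + (-15)²)/(-15)) = (-11 - 38)*(8*(-1/15)*(8 + 225)) = -392*(-1)*233/15 = -49*(-1864/15) = 91336/15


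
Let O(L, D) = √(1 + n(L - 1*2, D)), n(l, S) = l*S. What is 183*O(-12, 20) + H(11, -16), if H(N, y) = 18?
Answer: 18 + 549*I*√31 ≈ 18.0 + 3056.7*I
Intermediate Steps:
n(l, S) = S*l
O(L, D) = √(1 + D*(-2 + L)) (O(L, D) = √(1 + D*(L - 1*2)) = √(1 + D*(L - 2)) = √(1 + D*(-2 + L)))
183*O(-12, 20) + H(11, -16) = 183*√(1 + 20*(-2 - 12)) + 18 = 183*√(1 + 20*(-14)) + 18 = 183*√(1 - 280) + 18 = 183*√(-279) + 18 = 183*(3*I*√31) + 18 = 549*I*√31 + 18 = 18 + 549*I*√31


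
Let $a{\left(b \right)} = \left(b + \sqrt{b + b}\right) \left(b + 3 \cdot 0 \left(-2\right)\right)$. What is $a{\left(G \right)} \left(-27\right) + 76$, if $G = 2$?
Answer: $-140$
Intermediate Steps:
$a{\left(b \right)} = b \left(b + \sqrt{2} \sqrt{b}\right)$ ($a{\left(b \right)} = \left(b + \sqrt{2 b}\right) \left(b + 0 \left(-2\right)\right) = \left(b + \sqrt{2} \sqrt{b}\right) \left(b + 0\right) = \left(b + \sqrt{2} \sqrt{b}\right) b = b \left(b + \sqrt{2} \sqrt{b}\right)$)
$a{\left(G \right)} \left(-27\right) + 76 = \left(2^{2} + \sqrt{2} \cdot 2^{\frac{3}{2}}\right) \left(-27\right) + 76 = \left(4 + \sqrt{2} \cdot 2 \sqrt{2}\right) \left(-27\right) + 76 = \left(4 + 4\right) \left(-27\right) + 76 = 8 \left(-27\right) + 76 = -216 + 76 = -140$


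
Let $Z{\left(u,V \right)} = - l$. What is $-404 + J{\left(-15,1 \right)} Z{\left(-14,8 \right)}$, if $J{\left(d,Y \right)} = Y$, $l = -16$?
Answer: $-388$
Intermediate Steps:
$Z{\left(u,V \right)} = 16$ ($Z{\left(u,V \right)} = \left(-1\right) \left(-16\right) = 16$)
$-404 + J{\left(-15,1 \right)} Z{\left(-14,8 \right)} = -404 + 1 \cdot 16 = -404 + 16 = -388$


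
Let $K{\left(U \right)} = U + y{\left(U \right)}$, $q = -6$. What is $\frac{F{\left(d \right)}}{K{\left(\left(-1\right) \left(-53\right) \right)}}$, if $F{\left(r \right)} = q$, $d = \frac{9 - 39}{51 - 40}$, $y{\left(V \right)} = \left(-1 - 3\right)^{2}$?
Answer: $- \frac{2}{23} \approx -0.086957$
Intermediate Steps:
$y{\left(V \right)} = 16$ ($y{\left(V \right)} = \left(-4\right)^{2} = 16$)
$K{\left(U \right)} = 16 + U$ ($K{\left(U \right)} = U + 16 = 16 + U$)
$d = - \frac{30}{11} \approx -2.7273$
$F{\left(r \right)} = -6$
$\frac{F{\left(d \right)}}{K{\left(\left(-1\right) \left(-53\right) \right)}} = - \frac{6}{16 - -53} = - \frac{6}{16 + 53} = - \frac{6}{69} = \left(-6\right) \frac{1}{69} = - \frac{2}{23}$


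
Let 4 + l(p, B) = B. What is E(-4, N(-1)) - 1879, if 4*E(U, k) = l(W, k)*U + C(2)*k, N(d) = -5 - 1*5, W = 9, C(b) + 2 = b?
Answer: -1865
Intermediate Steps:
C(b) = -2 + b
l(p, B) = -4 + B
N(d) = -10 (N(d) = -5 - 5 = -10)
E(U, k) = U*(-4 + k)/4 (E(U, k) = ((-4 + k)*U + (-2 + 2)*k)/4 = (U*(-4 + k) + 0*k)/4 = (U*(-4 + k) + 0)/4 = (U*(-4 + k))/4 = U*(-4 + k)/4)
E(-4, N(-1)) - 1879 = (1/4)*(-4)*(-4 - 10) - 1879 = (1/4)*(-4)*(-14) - 1879 = 14 - 1879 = -1865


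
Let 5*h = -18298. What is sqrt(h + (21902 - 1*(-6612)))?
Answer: 12*sqrt(4315)/5 ≈ 157.65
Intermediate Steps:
h = -18298/5 (h = (1/5)*(-18298) = -18298/5 ≈ -3659.6)
sqrt(h + (21902 - 1*(-6612))) = sqrt(-18298/5 + (21902 - 1*(-6612))) = sqrt(-18298/5 + (21902 + 6612)) = sqrt(-18298/5 + 28514) = sqrt(124272/5) = 12*sqrt(4315)/5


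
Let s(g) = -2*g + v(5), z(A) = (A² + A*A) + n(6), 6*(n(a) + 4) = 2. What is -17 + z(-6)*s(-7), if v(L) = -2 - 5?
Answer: 1384/3 ≈ 461.33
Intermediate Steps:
n(a) = -11/3 (n(a) = -4 + (⅙)*2 = -4 + ⅓ = -11/3)
v(L) = -7
z(A) = -11/3 + 2*A² (z(A) = (A² + A*A) - 11/3 = (A² + A²) - 11/3 = 2*A² - 11/3 = -11/3 + 2*A²)
s(g) = -7 - 2*g (s(g) = -2*g - 7 = -7 - 2*g)
-17 + z(-6)*s(-7) = -17 + (-11/3 + 2*(-6)²)*(-7 - 2*(-7)) = -17 + (-11/3 + 2*36)*(-7 + 14) = -17 + (-11/3 + 72)*7 = -17 + (205/3)*7 = -17 + 1435/3 = 1384/3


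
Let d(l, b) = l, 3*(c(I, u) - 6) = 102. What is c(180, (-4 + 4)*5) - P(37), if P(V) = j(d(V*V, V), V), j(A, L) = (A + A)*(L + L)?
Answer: -202572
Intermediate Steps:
c(I, u) = 40 (c(I, u) = 6 + (⅓)*102 = 6 + 34 = 40)
j(A, L) = 4*A*L (j(A, L) = (2*A)*(2*L) = 4*A*L)
P(V) = 4*V³ (P(V) = 4*(V*V)*V = 4*V²*V = 4*V³)
c(180, (-4 + 4)*5) - P(37) = 40 - 4*37³ = 40 - 4*50653 = 40 - 1*202612 = 40 - 202612 = -202572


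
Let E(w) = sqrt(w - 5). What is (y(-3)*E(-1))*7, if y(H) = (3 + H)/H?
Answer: 0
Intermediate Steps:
E(w) = sqrt(-5 + w)
y(H) = (3 + H)/H
(y(-3)*E(-1))*7 = (((3 - 3)/(-3))*sqrt(-5 - 1))*7 = ((-1/3*0)*sqrt(-6))*7 = (0*(I*sqrt(6)))*7 = 0*7 = 0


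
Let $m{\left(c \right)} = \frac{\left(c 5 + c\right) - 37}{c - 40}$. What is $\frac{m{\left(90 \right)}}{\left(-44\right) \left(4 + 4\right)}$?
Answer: $- \frac{503}{17600} \approx -0.02858$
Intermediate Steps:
$m{\left(c \right)} = \frac{-37 + 6 c}{-40 + c}$ ($m{\left(c \right)} = \frac{\left(5 c + c\right) - 37}{-40 + c} = \frac{6 c - 37}{-40 + c} = \frac{-37 + 6 c}{-40 + c}$)
$\frac{m{\left(90 \right)}}{\left(-44\right) \left(4 + 4\right)} = \frac{\frac{1}{-40 + 90} \left(-37 + 6 \cdot 90\right)}{\left(-44\right) \left(4 + 4\right)} = \frac{\frac{1}{50} \left(-37 + 540\right)}{\left(-44\right) 8} = \frac{\frac{1}{50} \cdot 503}{-352} = \frac{503}{50} \left(- \frac{1}{352}\right) = - \frac{503}{17600}$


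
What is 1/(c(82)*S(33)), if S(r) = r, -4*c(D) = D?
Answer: -2/1353 ≈ -0.0014782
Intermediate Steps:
c(D) = -D/4
1/(c(82)*S(33)) = 1/(-¼*82*33) = (1/33)/(-41/2) = -2/41*1/33 = -2/1353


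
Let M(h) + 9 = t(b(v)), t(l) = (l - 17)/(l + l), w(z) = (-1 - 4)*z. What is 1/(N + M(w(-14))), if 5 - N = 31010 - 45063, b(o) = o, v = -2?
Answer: 4/56215 ≈ 7.1155e-5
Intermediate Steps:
w(z) = -5*z
t(l) = (-17 + l)/(2*l) (t(l) = (-17 + l)/((2*l)) = (-17 + l)*(1/(2*l)) = (-17 + l)/(2*l))
M(h) = -17/4 (M(h) = -9 + (½)*(-17 - 2)/(-2) = -9 + (½)*(-½)*(-19) = -9 + 19/4 = -17/4)
N = 14058 (N = 5 - (31010 - 45063) = 5 - 1*(-14053) = 5 + 14053 = 14058)
1/(N + M(w(-14))) = 1/(14058 - 17/4) = 1/(56215/4) = 4/56215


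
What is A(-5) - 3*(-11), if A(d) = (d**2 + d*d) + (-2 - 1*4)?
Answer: 77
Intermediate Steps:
A(d) = -6 + 2*d**2 (A(d) = (d**2 + d**2) + (-2 - 4) = 2*d**2 - 6 = -6 + 2*d**2)
A(-5) - 3*(-11) = (-6 + 2*(-5)**2) - 3*(-11) = (-6 + 2*25) + 33 = (-6 + 50) + 33 = 44 + 33 = 77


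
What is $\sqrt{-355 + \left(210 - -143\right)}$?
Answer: $i \sqrt{2} \approx 1.4142 i$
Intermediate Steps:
$\sqrt{-355 + \left(210 - -143\right)} = \sqrt{-355 + \left(210 + 143\right)} = \sqrt{-355 + 353} = \sqrt{-2} = i \sqrt{2}$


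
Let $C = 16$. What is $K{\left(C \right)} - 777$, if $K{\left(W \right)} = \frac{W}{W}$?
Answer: $-776$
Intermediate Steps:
$K{\left(W \right)} = 1$
$K{\left(C \right)} - 777 = 1 - 777 = -776$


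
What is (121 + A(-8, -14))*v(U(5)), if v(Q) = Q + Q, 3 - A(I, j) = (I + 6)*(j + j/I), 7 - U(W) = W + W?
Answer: -597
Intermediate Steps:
U(W) = 7 - 2*W (U(W) = 7 - (W + W) = 7 - 2*W)
A(I, j) = 3 - (6 + I)*(j + j/I) (A(I, j) = 3 - (I + 6)*(j + j/I) = 3 - (6 + I)*(j + j/I))
v(Q) = 2*Q
(121 + A(-8, -14))*v(U(5)) = (121 + (3 - 7*(-14) - 1*(-8)*(-14) - 6*(-14)/(-8)))*(2*(7 - 2*5)) = (121 + (3 + 98 - 112 - 6*(-14)*(-⅛)))*(2*(7 - 10)) = (121 + (3 + 98 - 112 - 21/2))*(2*(-3)) = (121 - 43/2)*(-6) = (199/2)*(-6) = -597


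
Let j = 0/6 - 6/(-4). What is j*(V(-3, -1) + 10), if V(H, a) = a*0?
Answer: 15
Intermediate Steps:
V(H, a) = 0
j = 3/2 (j = 0*(⅙) - 6*(-¼) = 0 + 3/2 = 3/2 ≈ 1.5000)
j*(V(-3, -1) + 10) = 3*(0 + 10)/2 = (3/2)*10 = 15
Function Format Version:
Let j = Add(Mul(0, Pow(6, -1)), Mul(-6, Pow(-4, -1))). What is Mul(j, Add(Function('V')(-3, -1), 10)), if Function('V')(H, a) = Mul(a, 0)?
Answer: 15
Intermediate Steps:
Function('V')(H, a) = 0
j = Rational(3, 2) (j = Add(Mul(0, Rational(1, 6)), Mul(-6, Rational(-1, 4))) = Add(0, Rational(3, 2)) = Rational(3, 2) ≈ 1.5000)
Mul(j, Add(Function('V')(-3, -1), 10)) = Mul(Rational(3, 2), Add(0, 10)) = Mul(Rational(3, 2), 10) = 15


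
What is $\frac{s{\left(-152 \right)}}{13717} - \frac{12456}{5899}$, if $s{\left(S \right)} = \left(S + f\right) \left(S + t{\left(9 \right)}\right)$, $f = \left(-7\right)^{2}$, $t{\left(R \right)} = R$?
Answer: $- \frac{7633871}{7356053} \approx -1.0378$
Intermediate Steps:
$f = 49$
$s{\left(S \right)} = \left(9 + S\right) \left(49 + S\right)$ ($s{\left(S \right)} = \left(S + 49\right) \left(S + 9\right) = \left(49 + S\right) \left(9 + S\right) = \left(9 + S\right) \left(49 + S\right)$)
$\frac{s{\left(-152 \right)}}{13717} - \frac{12456}{5899} = \frac{441 + \left(-152\right)^{2} + 58 \left(-152\right)}{13717} - \frac{12456}{5899} = \left(441 + 23104 - 8816\right) \frac{1}{13717} - \frac{12456}{5899} = 14729 \cdot \frac{1}{13717} - \frac{12456}{5899} = \frac{1339}{1247} - \frac{12456}{5899} = - \frac{7633871}{7356053}$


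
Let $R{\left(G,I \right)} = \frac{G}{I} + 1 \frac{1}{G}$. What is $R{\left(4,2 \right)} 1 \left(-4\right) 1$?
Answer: $-9$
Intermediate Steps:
$R{\left(G,I \right)} = \frac{1}{G} + \frac{G}{I}$ ($R{\left(G,I \right)} = \frac{G}{I} + \frac{1}{G} = \frac{1}{G} + \frac{G}{I}$)
$R{\left(4,2 \right)} 1 \left(-4\right) 1 = \left(\frac{1}{4} + \frac{4}{2}\right) 1 \left(-4\right) 1 = \left(\frac{1}{4} + 4 \cdot \frac{1}{2}\right) \left(\left(-4\right) 1\right) = \left(\frac{1}{4} + 2\right) \left(-4\right) = \frac{9}{4} \left(-4\right) = -9$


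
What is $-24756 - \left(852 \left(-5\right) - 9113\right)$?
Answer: $-11383$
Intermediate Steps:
$-24756 - \left(852 \left(-5\right) - 9113\right) = -24756 - \left(-4260 - 9113\right) = -24756 - -13373 = -24756 + 13373 = -11383$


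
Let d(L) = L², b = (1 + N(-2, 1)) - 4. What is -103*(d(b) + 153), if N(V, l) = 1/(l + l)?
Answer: -65611/4 ≈ -16403.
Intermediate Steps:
N(V, l) = 1/(2*l)
b = -5/2 (b = (1 + (½)/1) - 4 = (1 + (½)*1) - 4 = (1 + ½) - 4 = 3/2 - 4 = -5/2 ≈ -2.5000)
-103*(d(b) + 153) = -103*((-5/2)² + 153) = -103*(25/4 + 153) = -103*637/4 = -65611/4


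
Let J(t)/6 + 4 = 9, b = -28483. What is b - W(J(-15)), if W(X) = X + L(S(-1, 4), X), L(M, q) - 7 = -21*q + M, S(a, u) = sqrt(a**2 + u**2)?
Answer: -27890 - sqrt(17) ≈ -27894.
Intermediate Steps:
J(t) = 30 (J(t) = -24 + 6*9 = -24 + 54 = 30)
L(M, q) = 7 + M - 21*q (L(M, q) = 7 + (-21*q + M) = 7 + (M - 21*q) = 7 + M - 21*q)
W(X) = 7 + sqrt(17) - 20*X (W(X) = X + (7 + sqrt((-1)**2 + 4**2) - 21*X) = X + (7 + sqrt(1 + 16) - 21*X) = X + (7 + sqrt(17) - 21*X) = 7 + sqrt(17) - 20*X)
b - W(J(-15)) = -28483 - (7 + sqrt(17) - 20*30) = -28483 - (7 + sqrt(17) - 600) = -28483 - (-593 + sqrt(17)) = -28483 + (593 - sqrt(17)) = -27890 - sqrt(17)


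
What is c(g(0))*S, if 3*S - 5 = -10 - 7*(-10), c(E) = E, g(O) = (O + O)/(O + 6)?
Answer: 0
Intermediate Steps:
g(O) = 2*O/(6 + O) (g(O) = (2*O)/(6 + O) = 2*O/(6 + O))
S = 65/3 (S = 5/3 + (-10 - 7*(-10))/3 = 5/3 + (-10 + 70)/3 = 5/3 + (1/3)*60 = 5/3 + 20 = 65/3 ≈ 21.667)
c(g(0))*S = (2*0/(6 + 0))*(65/3) = (2*0/6)*(65/3) = (2*0*(1/6))*(65/3) = 0*(65/3) = 0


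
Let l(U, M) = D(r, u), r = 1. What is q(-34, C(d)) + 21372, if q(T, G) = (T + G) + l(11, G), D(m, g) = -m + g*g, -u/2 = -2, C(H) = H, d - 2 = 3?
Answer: 21358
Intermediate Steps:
d = 5 (d = 2 + 3 = 5)
u = 4 (u = -2*(-2) = 4)
D(m, g) = g² - m (D(m, g) = -m + g² = g² - m)
l(U, M) = 15 (l(U, M) = 4² - 1*1 = 16 - 1 = 15)
q(T, G) = 15 + G + T (q(T, G) = (T + G) + 15 = (G + T) + 15 = 15 + G + T)
q(-34, C(d)) + 21372 = (15 + 5 - 34) + 21372 = -14 + 21372 = 21358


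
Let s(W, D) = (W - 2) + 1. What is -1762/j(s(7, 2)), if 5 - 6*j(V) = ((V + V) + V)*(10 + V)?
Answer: 10572/283 ≈ 37.357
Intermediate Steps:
s(W, D) = -1 + W (s(W, D) = (-2 + W) + 1 = -1 + W)
j(V) = ⅚ - V*(10 + V)/2 (j(V) = ⅚ - ((V + V) + V)*(10 + V)/6 = ⅚ - (2*V + V)*(10 + V)/6 = ⅚ - 3*V*(10 + V)/6 = ⅚ - V*(10 + V)/2)
-1762/j(s(7, 2)) = -1762/(⅚ - 5*(-1 + 7) - (-1 + 7)²/2) = -1762/(⅚ - 5*6 - ½*6²) = -1762/(⅚ - 30 - ½*36) = -1762/(⅚ - 30 - 18) = -1762/(-283/6) = -1762*(-6/283) = 10572/283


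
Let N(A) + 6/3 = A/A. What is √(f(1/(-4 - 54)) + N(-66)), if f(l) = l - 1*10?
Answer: 3*I*√4118/58 ≈ 3.3192*I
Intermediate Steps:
N(A) = -1 (N(A) = -2 + A/A = -2 + 1 = -1)
f(l) = -10 + l (f(l) = l - 10 = -10 + l)
√(f(1/(-4 - 54)) + N(-66)) = √((-10 + 1/(-4 - 54)) - 1) = √((-10 + 1/(-58)) - 1) = √((-10 - 1/58) - 1) = √(-581/58 - 1) = √(-639/58) = 3*I*√4118/58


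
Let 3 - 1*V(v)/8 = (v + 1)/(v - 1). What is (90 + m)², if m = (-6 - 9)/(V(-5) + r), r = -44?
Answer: 47403225/5776 ≈ 8206.9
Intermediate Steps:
V(v) = 24 - 8*(1 + v)/(-1 + v) (V(v) = 24 - 8*(v + 1)/(v - 1) = 24 - 8*(1 + v)/(-1 + v))
m = 45/76 (m = (-6 - 9)/(16*(-2 - 5)/(-1 - 5) - 44) = -15/(16*(-7)/(-6) - 44) = -15/(16*(-⅙)*(-7) - 44) = -15/(56/3 - 44) = -15/(-76/3) = -15*(-3/76) = 45/76 ≈ 0.59210)
(90 + m)² = (90 + 45/76)² = (6885/76)² = 47403225/5776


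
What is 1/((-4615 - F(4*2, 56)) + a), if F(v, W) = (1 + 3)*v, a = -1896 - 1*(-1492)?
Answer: -1/5051 ≈ -0.00019798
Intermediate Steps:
a = -404 (a = -1896 + 1492 = -404)
F(v, W) = 4*v
1/((-4615 - F(4*2, 56)) + a) = 1/((-4615 - 4*4*2) - 404) = 1/((-4615 - 4*8) - 404) = 1/((-4615 - 1*32) - 404) = 1/((-4615 - 32) - 404) = 1/(-4647 - 404) = 1/(-5051) = -1/5051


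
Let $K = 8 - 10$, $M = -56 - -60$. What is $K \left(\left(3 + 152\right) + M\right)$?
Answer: $-318$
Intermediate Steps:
$M = 4$ ($M = -56 + 60 = 4$)
$K = -2$ ($K = 8 - 10 = -2$)
$K \left(\left(3 + 152\right) + M\right) = - 2 \left(\left(3 + 152\right) + 4\right) = - 2 \left(155 + 4\right) = \left(-2\right) 159 = -318$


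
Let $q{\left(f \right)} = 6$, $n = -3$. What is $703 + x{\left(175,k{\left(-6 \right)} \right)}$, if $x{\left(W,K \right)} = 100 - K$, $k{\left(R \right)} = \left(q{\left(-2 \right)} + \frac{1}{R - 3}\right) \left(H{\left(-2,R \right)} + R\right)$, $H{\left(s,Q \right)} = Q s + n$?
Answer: $\frac{2356}{3} \approx 785.33$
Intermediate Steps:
$H{\left(s,Q \right)} = -3 + Q s$ ($H{\left(s,Q \right)} = Q s - 3 = -3 + Q s$)
$k{\left(R \right)} = \left(-3 - R\right) \left(6 + \frac{1}{-3 + R}\right)$ ($k{\left(R \right)} = \left(6 + \frac{1}{R - 3}\right) \left(\left(-3 + R \left(-2\right)\right) + R\right) = \left(6 + \frac{1}{-3 + R}\right) \left(\left(-3 - 2 R\right) + R\right) = \left(6 + \frac{1}{-3 + R}\right) \left(-3 - R\right) = \left(-3 - R\right) \left(6 + \frac{1}{-3 + R}\right)$)
$703 + x{\left(175,k{\left(-6 \right)} \right)} = 703 + \left(100 - \frac{51 - -6 - 6 \left(-6\right)^{2}}{-3 - 6}\right) = 703 + \left(100 - \frac{51 + 6 - 216}{-9}\right) = 703 + \left(100 - - \frac{51 + 6 - 216}{9}\right) = 703 + \left(100 - \left(- \frac{1}{9}\right) \left(-159\right)\right) = 703 + \left(100 - \frac{53}{3}\right) = 703 + \frac{247}{3} = \frac{2356}{3}$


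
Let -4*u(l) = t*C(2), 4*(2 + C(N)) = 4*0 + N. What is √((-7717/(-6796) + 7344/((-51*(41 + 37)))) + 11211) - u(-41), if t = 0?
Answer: √21875111568115/44174 ≈ 105.88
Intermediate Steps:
C(N) = -2 + N/4 (C(N) = -2 + (4*0 + N)/4 = -2 + (0 + N)/4 = -2 + N/4)
u(l) = 0 (u(l) = -0*(-2 + (¼)*2) = -0*(-2 + ½) = -0*(-3)/2 = -¼*0 = 0)
√((-7717/(-6796) + 7344/((-51*(41 + 37)))) + 11211) - u(-41) = √((-7717/(-6796) + 7344/((-51*(41 + 37)))) + 11211) - 1*0 = √((-7717*(-1/6796) + 7344/((-51*78))) + 11211) + 0 = √((7717/6796 + 7344/(-3978)) + 11211) + 0 = √((7717/6796 + 7344*(-1/3978)) + 11211) + 0 = √((7717/6796 - 24/13) + 11211) + 0 = √(-62783/88348 + 11211) + 0 = √(990406645/88348) + 0 = √21875111568115/44174 + 0 = √21875111568115/44174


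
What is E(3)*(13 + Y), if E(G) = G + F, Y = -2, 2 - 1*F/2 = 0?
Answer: 77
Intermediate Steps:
F = 4 (F = 4 - 2*0 = 4 + 0 = 4)
E(G) = 4 + G (E(G) = G + 4 = 4 + G)
E(3)*(13 + Y) = (4 + 3)*(13 - 2) = 7*11 = 77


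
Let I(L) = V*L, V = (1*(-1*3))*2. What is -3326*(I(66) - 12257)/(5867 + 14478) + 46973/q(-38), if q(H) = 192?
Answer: 9035770261/3906240 ≈ 2313.2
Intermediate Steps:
V = -6 (V = (1*(-3))*2 = -3*2 = -6)
I(L) = -6*L
-3326*(I(66) - 12257)/(5867 + 14478) + 46973/q(-38) = -3326*(-6*66 - 12257)/(5867 + 14478) + 46973/192 = -3326/(20345/(-396 - 12257)) + 46973*(1/192) = -3326/(20345/(-12653)) + 46973/192 = -3326/(20345*(-1/12653)) + 46973/192 = -3326/(-20345/12653) + 46973/192 = -3326*(-12653/20345) + 46973/192 = 42083878/20345 + 46973/192 = 9035770261/3906240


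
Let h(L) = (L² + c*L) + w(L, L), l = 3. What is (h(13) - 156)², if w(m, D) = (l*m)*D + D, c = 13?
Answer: 492804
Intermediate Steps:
w(m, D) = D + 3*D*m (w(m, D) = (3*m)*D + D = 3*D*m + D = D + 3*D*m)
h(L) = L² + 13*L + L*(1 + 3*L) (h(L) = (L² + 13*L) + L*(1 + 3*L) = L² + 13*L + L*(1 + 3*L))
(h(13) - 156)² = (2*13*(7 + 2*13) - 156)² = (2*13*(7 + 26) - 156)² = (2*13*33 - 156)² = (858 - 156)² = 702² = 492804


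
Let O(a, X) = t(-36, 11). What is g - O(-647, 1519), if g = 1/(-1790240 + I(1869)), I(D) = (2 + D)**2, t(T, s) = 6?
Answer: -10262405/1710401 ≈ -6.0000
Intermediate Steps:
O(a, X) = 6
g = 1/1710401 (g = 1/(-1790240 + (2 + 1869)**2) = 1/(-1790240 + 1871**2) = 1/(-1790240 + 3500641) = 1/1710401 ≈ 5.8466e-7)
g - O(-647, 1519) = 1/1710401 - 1*6 = 1/1710401 - 6 = -10262405/1710401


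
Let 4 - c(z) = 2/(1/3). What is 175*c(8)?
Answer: -350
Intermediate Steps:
c(z) = -2 (c(z) = 4 - 2/(1/3) = 4 - 2/1/3 = 4 - 2*3 = 4 - 1*6 = 4 - 6 = -2)
175*c(8) = 175*(-2) = -350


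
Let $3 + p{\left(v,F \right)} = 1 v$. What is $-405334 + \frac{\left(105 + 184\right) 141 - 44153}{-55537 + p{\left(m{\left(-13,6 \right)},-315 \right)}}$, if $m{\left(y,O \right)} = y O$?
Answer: $- \frac{11271931504}{27809} \approx -4.0533 \cdot 10^{5}$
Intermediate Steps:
$m{\left(y,O \right)} = O y$
$p{\left(v,F \right)} = -3 + v$ ($p{\left(v,F \right)} = -3 + 1 v = -3 + v$)
$-405334 + \frac{\left(105 + 184\right) 141 - 44153}{-55537 + p{\left(m{\left(-13,6 \right)},-315 \right)}} = -405334 + \frac{\left(105 + 184\right) 141 - 44153}{-55537 + \left(-3 + 6 \left(-13\right)\right)} = -405334 + \frac{289 \cdot 141 - 44153}{-55537 - 81} = -405334 + \frac{40749 - 44153}{-55537 - 81} = -405334 - \frac{3404}{-55618} = -405334 - - \frac{1702}{27809} = -405334 + \frac{1702}{27809} = - \frac{11271931504}{27809}$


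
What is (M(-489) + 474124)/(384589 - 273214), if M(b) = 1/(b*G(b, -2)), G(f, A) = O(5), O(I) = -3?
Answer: 695539909/163387125 ≈ 4.2570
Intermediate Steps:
G(f, A) = -3
M(b) = -1/(3*b) (M(b) = 1/(b*(-3)) = 1/(-3*b) = -1/(3*b))
(M(-489) + 474124)/(384589 - 273214) = (-⅓/(-489) + 474124)/(384589 - 273214) = (-⅓*(-1/489) + 474124)/111375 = (1/1467 + 474124)*(1/111375) = (695539909/1467)*(1/111375) = 695539909/163387125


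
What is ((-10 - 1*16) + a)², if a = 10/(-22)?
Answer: 84681/121 ≈ 699.84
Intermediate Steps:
a = -5/11 (a = 10*(-1/22) = -5/11 ≈ -0.45455)
((-10 - 1*16) + a)² = ((-10 - 1*16) - 5/11)² = ((-10 - 16) - 5/11)² = (-26 - 5/11)² = (-291/11)² = 84681/121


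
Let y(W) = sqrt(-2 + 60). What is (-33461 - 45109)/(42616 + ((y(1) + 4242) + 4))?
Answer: -613657890/366007831 + 13095*sqrt(58)/366007831 ≈ -1.6764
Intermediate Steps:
y(W) = sqrt(58)
(-33461 - 45109)/(42616 + ((y(1) + 4242) + 4)) = (-33461 - 45109)/(42616 + ((sqrt(58) + 4242) + 4)) = -78570/(42616 + ((4242 + sqrt(58)) + 4)) = -78570/(42616 + (4246 + sqrt(58))) = -78570/(46862 + sqrt(58))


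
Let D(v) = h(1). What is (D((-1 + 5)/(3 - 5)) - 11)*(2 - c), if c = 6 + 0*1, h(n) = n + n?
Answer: 36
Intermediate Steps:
h(n) = 2*n
D(v) = 2 (D(v) = 2*1 = 2)
c = 6 (c = 6 + 0 = 6)
(D((-1 + 5)/(3 - 5)) - 11)*(2 - c) = (2 - 11)*(2 - 1*6) = -9*(2 - 6) = -9*(-4) = 36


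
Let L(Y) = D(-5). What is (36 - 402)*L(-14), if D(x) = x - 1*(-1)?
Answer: 1464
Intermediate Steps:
D(x) = 1 + x (D(x) = x + 1 = 1 + x)
L(Y) = -4 (L(Y) = 1 - 5 = -4)
(36 - 402)*L(-14) = (36 - 402)*(-4) = -366*(-4) = 1464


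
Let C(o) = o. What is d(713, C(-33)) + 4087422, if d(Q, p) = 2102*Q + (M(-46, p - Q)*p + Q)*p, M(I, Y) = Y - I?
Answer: 4800319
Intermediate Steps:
d(Q, p) = 2102*Q + p*(Q + p*(46 + p - Q)) (d(Q, p) = 2102*Q + (((p - Q) - 1*(-46))*p + Q)*p = 2102*Q + (((p - Q) + 46)*p + Q)*p = 2102*Q + ((46 + p - Q)*p + Q)*p = 2102*Q + (p*(46 + p - Q) + Q)*p = 2102*Q + (Q + p*(46 + p - Q))*p = 2102*Q + p*(Q + p*(46 + p - Q)))
d(713, C(-33)) + 4087422 = (2102*713 + 713*(-33) + (-33)²*(46 - 33 - 1*713)) + 4087422 = (1498726 - 23529 + 1089*(46 - 33 - 713)) + 4087422 = (1498726 - 23529 + 1089*(-700)) + 4087422 = (1498726 - 23529 - 762300) + 4087422 = 712897 + 4087422 = 4800319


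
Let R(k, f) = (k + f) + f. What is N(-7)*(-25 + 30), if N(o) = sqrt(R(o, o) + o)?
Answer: 10*I*sqrt(7) ≈ 26.458*I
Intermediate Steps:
R(k, f) = k + 2*f (R(k, f) = (f + k) + f = k + 2*f)
N(o) = 2*sqrt(o) (N(o) = sqrt((o + 2*o) + o) = sqrt(3*o + o) = sqrt(4*o) = 2*sqrt(o))
N(-7)*(-25 + 30) = (2*sqrt(-7))*(-25 + 30) = (2*(I*sqrt(7)))*5 = (2*I*sqrt(7))*5 = 10*I*sqrt(7)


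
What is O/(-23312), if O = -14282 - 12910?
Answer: 3399/2914 ≈ 1.1664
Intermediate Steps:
O = -27192
O/(-23312) = -27192/(-23312) = -27192*(-1/23312) = 3399/2914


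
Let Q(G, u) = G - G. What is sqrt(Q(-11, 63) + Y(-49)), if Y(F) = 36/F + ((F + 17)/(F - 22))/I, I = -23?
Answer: 2*I*sqrt(24640337)/11431 ≈ 0.8685*I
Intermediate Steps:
Q(G, u) = 0
Y(F) = 36/F - (17 + F)/(23*(-22 + F)) (Y(F) = 36/F + ((F + 17)/(F - 22))/(-23) = 36/F + ((17 + F)/(-22 + F))*(-1/23) = 36/F - (17 + F)/(23*(-22 + F)))
sqrt(Q(-11, 63) + Y(-49)) = sqrt(0 + (1/23)*(-18216 - 1*(-49)**2 + 811*(-49))/(-49*(-22 - 49))) = sqrt(0 + (1/23)*(-1/49)*(-18216 - 1*2401 - 39739)/(-71)) = sqrt(0 + (1/23)*(-1/49)*(-1/71)*(-18216 - 2401 - 39739)) = sqrt(0 + (1/23)*(-1/49)*(-1/71)*(-60356)) = sqrt(0 - 60356/80017) = sqrt(-60356/80017) = 2*I*sqrt(24640337)/11431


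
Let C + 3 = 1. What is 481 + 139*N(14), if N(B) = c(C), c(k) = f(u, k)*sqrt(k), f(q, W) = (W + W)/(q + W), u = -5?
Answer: 481 + 556*I*sqrt(2)/7 ≈ 481.0 + 112.33*I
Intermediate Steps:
C = -2 (C = -3 + 1 = -2)
f(q, W) = 2*W/(W + q) (f(q, W) = (2*W)/(W + q) = 2*W/(W + q))
c(k) = 2*k**(3/2)/(-5 + k) (c(k) = (2*k/(k - 5))*sqrt(k) = (2*k/(-5 + k))*sqrt(k) = 2*k**(3/2)/(-5 + k))
N(B) = 4*I*sqrt(2)/7 (N(B) = 2*(-2)**(3/2)/(-5 - 2) = 2*(-2*I*sqrt(2))/(-7) = 2*(-2*I*sqrt(2))*(-1/7) = 4*I*sqrt(2)/7)
481 + 139*N(14) = 481 + 139*(4*I*sqrt(2)/7) = 481 + 556*I*sqrt(2)/7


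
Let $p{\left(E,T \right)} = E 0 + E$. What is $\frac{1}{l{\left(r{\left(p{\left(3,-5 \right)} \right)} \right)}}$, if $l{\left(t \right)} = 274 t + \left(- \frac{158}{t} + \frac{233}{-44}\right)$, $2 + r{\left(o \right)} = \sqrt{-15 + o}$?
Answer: $\frac{44 \left(- i - \sqrt{3}\right)}{- 51467 i + 48457 \sqrt{3}} \approx -0.00042626 - 0.00078563 i$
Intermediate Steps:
$p{\left(E,T \right)} = E$ ($p{\left(E,T \right)} = 0 + E = E$)
$r{\left(o \right)} = -2 + \sqrt{-15 + o}$
$l{\left(t \right)} = - \frac{233}{44} - \frac{158}{t} + 274 t$ ($l{\left(t \right)} = 274 t + \left(- \frac{158}{t} + 233 \left(- \frac{1}{44}\right)\right) = 274 t - \left(\frac{233}{44} + \frac{158}{t}\right) = - \frac{233}{44} - \frac{158}{t} + 274 t$)
$\frac{1}{l{\left(r{\left(p{\left(3,-5 \right)} \right)} \right)}} = \frac{1}{- \frac{233}{44} - \frac{158}{-2 + \sqrt{-15 + 3}} + 274 \left(-2 + \sqrt{-15 + 3}\right)} = \frac{1}{- \frac{233}{44} - \frac{158}{-2 + \sqrt{-12}} + 274 \left(-2 + \sqrt{-12}\right)} = \frac{1}{- \frac{233}{44} - \frac{158}{-2 + 2 i \sqrt{3}} + 274 \left(-2 + 2 i \sqrt{3}\right)} = \frac{1}{- \frac{233}{44} - \frac{158}{-2 + 2 i \sqrt{3}} - \left(548 - 548 i \sqrt{3}\right)} = \frac{1}{- \frac{24345}{44} - \frac{158}{-2 + 2 i \sqrt{3}} + 548 i \sqrt{3}}$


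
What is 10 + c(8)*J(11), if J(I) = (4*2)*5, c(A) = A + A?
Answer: 650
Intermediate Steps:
c(A) = 2*A
J(I) = 40 (J(I) = 8*5 = 40)
10 + c(8)*J(11) = 10 + (2*8)*40 = 10 + 16*40 = 10 + 640 = 650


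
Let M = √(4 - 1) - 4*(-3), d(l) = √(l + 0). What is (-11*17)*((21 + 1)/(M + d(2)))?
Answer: -4114/(12 + √2 + √3) ≈ -271.62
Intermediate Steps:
d(l) = √l
M = 12 + √3 (M = √3 + 12 = 12 + √3 ≈ 13.732)
(-11*17)*((21 + 1)/(M + d(2))) = (-11*17)*((21 + 1)/((12 + √3) + √2)) = -4114/(12 + √2 + √3)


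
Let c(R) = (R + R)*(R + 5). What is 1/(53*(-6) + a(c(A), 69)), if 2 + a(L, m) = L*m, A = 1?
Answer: 1/508 ≈ 0.0019685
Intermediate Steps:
c(R) = 2*R*(5 + R) (c(R) = (2*R)*(5 + R) = 2*R*(5 + R))
a(L, m) = -2 + L*m
1/(53*(-6) + a(c(A), 69)) = 1/(53*(-6) + (-2 + (2*1*(5 + 1))*69)) = 1/(-318 + (-2 + (2*1*6)*69)) = 1/(-318 + (-2 + 12*69)) = 1/(-318 + (-2 + 828)) = 1/(-318 + 826) = 1/508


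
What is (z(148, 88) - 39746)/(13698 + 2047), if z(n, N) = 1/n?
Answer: -5882407/2330260 ≈ -2.5244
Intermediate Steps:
(z(148, 88) - 39746)/(13698 + 2047) = (1/148 - 39746)/(13698 + 2047) = (1/148 - 39746)/15745 = -5882407/148*1/15745 = -5882407/2330260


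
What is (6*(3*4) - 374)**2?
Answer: 91204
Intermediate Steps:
(6*(3*4) - 374)**2 = (6*12 - 374)**2 = (72 - 374)**2 = (-302)**2 = 91204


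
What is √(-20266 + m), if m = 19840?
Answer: I*√426 ≈ 20.64*I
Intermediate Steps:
√(-20266 + m) = √(-20266 + 19840) = √(-426) = I*√426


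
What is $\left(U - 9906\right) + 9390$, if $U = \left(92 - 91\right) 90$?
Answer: $-426$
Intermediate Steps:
$U = 90$ ($U = 1 \cdot 90 = 90$)
$\left(U - 9906\right) + 9390 = \left(90 - 9906\right) + 9390 = -9816 + 9390 = -426$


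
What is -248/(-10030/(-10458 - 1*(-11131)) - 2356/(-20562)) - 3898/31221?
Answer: 13293624540044/798677170389 ≈ 16.645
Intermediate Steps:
-248/(-10030/(-10458 - 1*(-11131)) - 2356/(-20562)) - 3898/31221 = -248/(-10030/(-10458 + 11131) - 2356*(-1/20562)) - 3898*1/31221 = -248/(-10030/673 + 1178/10281) - 3898/31221 = -248/(-102325636/6919113) - 3898/31221 = -248*(-6919113/102325636) - 3898/31221 = 428985006/25581409 - 3898/31221 = 13293624540044/798677170389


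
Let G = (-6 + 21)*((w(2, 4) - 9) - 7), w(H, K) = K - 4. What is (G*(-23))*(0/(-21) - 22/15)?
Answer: -8096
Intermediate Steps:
w(H, K) = -4 + K
G = -240 (G = (-6 + 21)*(((-4 + 4) - 9) - 7) = 15*((0 - 9) - 7) = 15*(-9 - 7) = 15*(-16) = -240)
(G*(-23))*(0/(-21) - 22/15) = (-240*(-23))*(0/(-21) - 22/15) = 5520*(0*(-1/21) - 22*1/15) = 5520*(0 - 22/15) = 5520*(-22/15) = -8096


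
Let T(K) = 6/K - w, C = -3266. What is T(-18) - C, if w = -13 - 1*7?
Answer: 9857/3 ≈ 3285.7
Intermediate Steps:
w = -20 (w = -13 - 7 = -20)
T(K) = 20 + 6/K (T(K) = 6/K - 1*(-20) = 6/K + 20 = 20 + 6/K)
T(-18) - C = (20 + 6/(-18)) - 1*(-3266) = (20 + 6*(-1/18)) + 3266 = (20 - ⅓) + 3266 = 59/3 + 3266 = 9857/3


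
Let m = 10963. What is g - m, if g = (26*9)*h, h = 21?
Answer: -6049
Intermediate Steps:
g = 4914 (g = (26*9)*21 = 234*21 = 4914)
g - m = 4914 - 1*10963 = 4914 - 10963 = -6049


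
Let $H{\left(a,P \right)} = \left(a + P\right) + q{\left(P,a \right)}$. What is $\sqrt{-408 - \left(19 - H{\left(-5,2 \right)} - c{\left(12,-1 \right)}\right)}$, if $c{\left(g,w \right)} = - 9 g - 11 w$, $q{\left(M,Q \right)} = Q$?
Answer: $2 i \sqrt{133} \approx 23.065 i$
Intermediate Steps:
$c{\left(g,w \right)} = - 11 w - 9 g$
$H{\left(a,P \right)} = P + 2 a$ ($H{\left(a,P \right)} = \left(a + P\right) + a = \left(P + a\right) + a = P + 2 a$)
$\sqrt{-408 - \left(19 - H{\left(-5,2 \right)} - c{\left(12,-1 \right)}\right)} = \sqrt{-408 + \left(\left(\left(2 + 2 \left(-5\right)\right) - 97\right) - 19\right)} = \sqrt{-408 + \left(\left(\left(2 - 10\right) + \left(11 - 108\right)\right) - 19\right)} = \sqrt{-408 - 124} = \sqrt{-532} = 2 i \sqrt{133}$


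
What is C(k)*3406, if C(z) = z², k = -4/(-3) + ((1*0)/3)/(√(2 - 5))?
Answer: 54496/9 ≈ 6055.1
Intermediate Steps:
k = 4/3 (k = -4*(-⅓) + (0*(⅓))/(√(-3)) = 4/3 + 0/((I*√3)) = 4/3 + 0*(-I*√3/3) = 4/3 + 0 = 4/3 ≈ 1.3333)
C(k)*3406 = (4/3)²*3406 = (16/9)*3406 = 54496/9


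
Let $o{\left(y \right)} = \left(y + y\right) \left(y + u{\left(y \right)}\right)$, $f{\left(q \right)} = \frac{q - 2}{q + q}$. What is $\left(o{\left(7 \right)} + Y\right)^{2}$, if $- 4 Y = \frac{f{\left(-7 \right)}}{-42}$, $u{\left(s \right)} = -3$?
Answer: $\frac{1927824649}{614656} \approx 3136.4$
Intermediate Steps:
$f{\left(q \right)} = \frac{-2 + q}{2 q}$
$o{\left(y \right)} = 2 y \left(-3 + y\right)$ ($o{\left(y \right)} = \left(y + y\right) \left(y - 3\right) = 2 y \left(-3 + y\right)$)
$Y = \frac{3}{784}$ ($Y = - \frac{\frac{-2 - 7}{2 \left(-7\right)} \frac{1}{-42}}{4} = - \frac{\frac{1}{2} \left(- \frac{1}{7}\right) \left(-9\right) \left(- \frac{1}{42}\right)}{4} = - \frac{\frac{9}{14} \left(- \frac{1}{42}\right)}{4} = \left(- \frac{1}{4}\right) \left(- \frac{3}{196}\right) = \frac{3}{784} \approx 0.0038265$)
$\left(o{\left(7 \right)} + Y\right)^{2} = \left(2 \cdot 7 \left(-3 + 7\right) + \frac{3}{784}\right)^{2} = \left(2 \cdot 7 \cdot 4 + \frac{3}{784}\right)^{2} = \left(56 + \frac{3}{784}\right)^{2} = \left(\frac{43907}{784}\right)^{2} = \frac{1927824649}{614656}$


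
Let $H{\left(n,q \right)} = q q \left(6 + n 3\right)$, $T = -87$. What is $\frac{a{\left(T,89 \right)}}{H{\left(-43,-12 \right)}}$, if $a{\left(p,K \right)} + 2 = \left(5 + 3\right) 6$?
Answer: $- \frac{23}{8856} \approx -0.0025971$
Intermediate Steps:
$a{\left(p,K \right)} = 46$ ($a{\left(p,K \right)} = -2 + \left(5 + 3\right) 6 = -2 + 8 \cdot 6 = -2 + 48 = 46$)
$H{\left(n,q \right)} = q^{2} \left(6 + 3 n\right)$
$\frac{a{\left(T,89 \right)}}{H{\left(-43,-12 \right)}} = \frac{46}{3 \left(-12\right)^{2} \left(2 - 43\right)} = \frac{46}{3 \cdot 144 \left(-41\right)} = \frac{46}{-17712} = 46 \left(- \frac{1}{17712}\right) = - \frac{23}{8856}$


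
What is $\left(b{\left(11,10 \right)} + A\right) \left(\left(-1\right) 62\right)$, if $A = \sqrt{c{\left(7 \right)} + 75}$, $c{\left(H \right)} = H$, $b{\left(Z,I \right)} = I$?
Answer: $-620 - 62 \sqrt{82} \approx -1181.4$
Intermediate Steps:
$A = \sqrt{82}$ ($A = \sqrt{7 + 75} = \sqrt{82} \approx 9.0554$)
$\left(b{\left(11,10 \right)} + A\right) \left(\left(-1\right) 62\right) = \left(10 + \sqrt{82}\right) \left(\left(-1\right) 62\right) = \left(10 + \sqrt{82}\right) \left(-62\right) = -620 - 62 \sqrt{82}$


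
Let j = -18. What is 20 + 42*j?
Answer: -736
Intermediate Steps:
20 + 42*j = 20 + 42*(-18) = 20 - 756 = -736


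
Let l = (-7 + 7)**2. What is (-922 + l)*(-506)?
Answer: 466532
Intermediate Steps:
l = 0 (l = 0**2 = 0)
(-922 + l)*(-506) = (-922 + 0)*(-506) = -922*(-506) = 466532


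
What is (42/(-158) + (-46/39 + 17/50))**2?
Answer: 28992894529/23731402500 ≈ 1.2217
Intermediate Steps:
(42/(-158) + (-46/39 + 17/50))**2 = (42*(-1/158) + (-46*1/39 + 17*(1/50)))**2 = (-21/79 + (-46/39 + 17/50))**2 = (-21/79 - 1637/1950)**2 = (-170273/154050)**2 = 28992894529/23731402500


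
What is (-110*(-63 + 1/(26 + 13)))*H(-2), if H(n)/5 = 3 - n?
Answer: 6754000/39 ≈ 1.7318e+5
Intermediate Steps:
H(n) = 15 - 5*n (H(n) = 5*(3 - n) = 15 - 5*n)
(-110*(-63 + 1/(26 + 13)))*H(-2) = (-110*(-63 + 1/(26 + 13)))*(15 - 5*(-2)) = (-110*(-63 + 1/39))*(15 + 10) = -110*(-63 + 1/39)*25 = -110*(-2456/39)*25 = (270160/39)*25 = 6754000/39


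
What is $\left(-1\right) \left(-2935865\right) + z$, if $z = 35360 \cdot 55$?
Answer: $4880665$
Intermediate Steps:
$z = 1944800$
$\left(-1\right) \left(-2935865\right) + z = \left(-1\right) \left(-2935865\right) + 1944800 = 2935865 + 1944800 = 4880665$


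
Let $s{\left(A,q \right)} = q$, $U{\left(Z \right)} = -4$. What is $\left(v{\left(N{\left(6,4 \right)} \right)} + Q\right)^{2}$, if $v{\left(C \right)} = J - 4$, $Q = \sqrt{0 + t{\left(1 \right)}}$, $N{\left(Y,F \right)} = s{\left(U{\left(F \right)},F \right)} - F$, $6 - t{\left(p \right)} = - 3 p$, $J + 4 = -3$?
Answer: $64$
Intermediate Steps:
$J = -7$ ($J = -4 - 3 = -7$)
$t{\left(p \right)} = 6 + 3 p$ ($t{\left(p \right)} = 6 - - 3 p = 6 + 3 p$)
$N{\left(Y,F \right)} = 0$ ($N{\left(Y,F \right)} = F - F = 0$)
$Q = 3$ ($Q = \sqrt{0 + \left(6 + 3 \cdot 1\right)} = \sqrt{0 + \left(6 + 3\right)} = \sqrt{0 + 9} = \sqrt{9} = 3$)
$v{\left(C \right)} = -11$ ($v{\left(C \right)} = -7 - 4 = -11$)
$\left(v{\left(N{\left(6,4 \right)} \right)} + Q\right)^{2} = \left(-11 + 3\right)^{2} = \left(-8\right)^{2} = 64$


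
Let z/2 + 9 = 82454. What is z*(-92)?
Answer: -15169880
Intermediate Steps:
z = 164890 (z = -18 + 2*82454 = -18 + 164908 = 164890)
z*(-92) = 164890*(-92) = -15169880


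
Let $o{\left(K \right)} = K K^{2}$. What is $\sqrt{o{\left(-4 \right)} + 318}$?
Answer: $\sqrt{254} \approx 15.937$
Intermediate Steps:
$o{\left(K \right)} = K^{3}$
$\sqrt{o{\left(-4 \right)} + 318} = \sqrt{\left(-4\right)^{3} + 318} = \sqrt{-64 + 318} = \sqrt{254}$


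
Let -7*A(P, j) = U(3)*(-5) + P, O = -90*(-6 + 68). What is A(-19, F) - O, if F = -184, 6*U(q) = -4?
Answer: 117227/21 ≈ 5582.2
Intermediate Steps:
U(q) = -⅔ (U(q) = (⅙)*(-4) = -⅔)
O = -5580 (O = -90*62 = -5580)
A(P, j) = -10/21 - P/7 (A(P, j) = -(-⅔*(-5) + P)/7 = -(10/3 + P)/7 = -10/21 - P/7)
A(-19, F) - O = (-10/21 - ⅐*(-19)) - 1*(-5580) = (-10/21 + 19/7) + 5580 = 47/21 + 5580 = 117227/21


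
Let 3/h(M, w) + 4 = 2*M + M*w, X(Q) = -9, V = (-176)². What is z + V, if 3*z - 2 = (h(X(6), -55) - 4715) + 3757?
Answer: 43502759/1419 ≈ 30657.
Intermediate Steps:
V = 30976
h(M, w) = 3/(-4 + 2*M + M*w) (h(M, w) = 3/(-4 + (2*M + M*w)) = 3/(-4 + 2*M + M*w))
z = -452185/1419 (z = ⅔ + ((3/(-4 + 2*(-9) - 9*(-55)) - 4715) + 3757)/3 = ⅔ + ((3/(-4 - 18 + 495) - 4715) + 3757)/3 = ⅔ + ((3/473 - 4715) + 3757)/3 = ⅔ + (-2230192/473 + 3757)/3 = ⅔ + (⅓)*(-453131/473) = ⅔ - 453131/1419 = -452185/1419 ≈ -318.66)
z + V = -452185/1419 + 30976 = 43502759/1419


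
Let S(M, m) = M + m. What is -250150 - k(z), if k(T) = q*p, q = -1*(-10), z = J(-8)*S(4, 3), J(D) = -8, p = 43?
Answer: -250580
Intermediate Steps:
z = -56 (z = -8*(4 + 3) = -8*7 = -56)
q = 10
k(T) = 430 (k(T) = 10*43 = 430)
-250150 - k(z) = -250150 - 1*430 = -250150 - 430 = -250580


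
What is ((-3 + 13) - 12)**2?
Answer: 4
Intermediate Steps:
((-3 + 13) - 12)**2 = (10 - 12)**2 = (-2)**2 = 4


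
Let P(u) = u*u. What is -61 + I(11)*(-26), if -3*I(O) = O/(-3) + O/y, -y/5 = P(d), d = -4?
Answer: -33829/360 ≈ -93.969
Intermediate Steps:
P(u) = u**2
y = -80 (y = -5*(-4)**2 = -5*16 = -80)
I(O) = 83*O/720 (I(O) = -(O/(-3) + O/(-80))/3 = -(O*(-1/3) + O*(-1/80))/3 = -(-O/3 - O/80)/3 = -(-83)*O/720 = 83*O/720)
-61 + I(11)*(-26) = -61 + ((83/720)*11)*(-26) = -61 + (913/720)*(-26) = -61 - 11869/360 = -33829/360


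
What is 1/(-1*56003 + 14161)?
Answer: -1/41842 ≈ -2.3899e-5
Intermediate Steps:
1/(-1*56003 + 14161) = 1/(-56003 + 14161) = 1/(-41842) = -1/41842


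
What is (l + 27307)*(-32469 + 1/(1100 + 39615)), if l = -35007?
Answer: 2035842014360/8143 ≈ 2.5001e+8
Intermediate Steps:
(l + 27307)*(-32469 + 1/(1100 + 39615)) = (-35007 + 27307)*(-32469 + 1/(1100 + 39615)) = -7700*(-32469 + 1/40715) = -7700*(-1321975334/40715) = 2035842014360/8143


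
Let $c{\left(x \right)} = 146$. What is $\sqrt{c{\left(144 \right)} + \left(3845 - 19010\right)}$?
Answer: $i \sqrt{15019} \approx 122.55 i$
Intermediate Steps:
$\sqrt{c{\left(144 \right)} + \left(3845 - 19010\right)} = \sqrt{146 + \left(3845 - 19010\right)} = \sqrt{146 - 15165} = \sqrt{-15019} = i \sqrt{15019}$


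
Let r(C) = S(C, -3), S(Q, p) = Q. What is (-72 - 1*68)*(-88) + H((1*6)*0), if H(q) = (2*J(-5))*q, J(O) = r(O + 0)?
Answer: 12320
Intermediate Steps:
r(C) = C
J(O) = O (J(O) = O + 0 = O)
H(q) = -10*q (H(q) = (2*(-5))*q = -10*q)
(-72 - 1*68)*(-88) + H((1*6)*0) = (-72 - 1*68)*(-88) - 10*1*6*0 = (-72 - 68)*(-88) - 60*0 = -140*(-88) - 10*0 = 12320 + 0 = 12320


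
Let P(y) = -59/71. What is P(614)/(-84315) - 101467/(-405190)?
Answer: 121488480733/485123046870 ≈ 0.25043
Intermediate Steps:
P(y) = -59/71 (P(y) = -59*1/71 = -59/71)
P(614)/(-84315) - 101467/(-405190) = -59/71/(-84315) - 101467/(-405190) = -59/71*(-1/84315) - 101467*(-1/405190) = 59/5986365 + 101467/405190 = 121488480733/485123046870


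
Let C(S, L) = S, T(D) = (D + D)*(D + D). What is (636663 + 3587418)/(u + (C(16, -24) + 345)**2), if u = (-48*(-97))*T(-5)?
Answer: 4224081/595921 ≈ 7.0883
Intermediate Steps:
T(D) = 4*D**2 (T(D) = (2*D)*(2*D) = 4*D**2)
u = 465600 (u = (-48*(-97))*(4*(-5)**2) = 4656*(4*25) = 4656*100 = 465600)
(636663 + 3587418)/(u + (C(16, -24) + 345)**2) = (636663 + 3587418)/(465600 + (16 + 345)**2) = 4224081/(465600 + 361**2) = 4224081/(465600 + 130321) = 4224081/595921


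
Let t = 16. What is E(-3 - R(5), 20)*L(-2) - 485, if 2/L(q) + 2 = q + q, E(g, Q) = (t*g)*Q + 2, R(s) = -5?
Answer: -699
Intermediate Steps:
E(g, Q) = 2 + 16*Q*g (E(g, Q) = (16*g)*Q + 2 = 16*Q*g + 2 = 2 + 16*Q*g)
L(q) = 2/(-2 + 2*q) (L(q) = 2/(-2 + (q + q)) = 2/(-2 + 2*q))
E(-3 - R(5), 20)*L(-2) - 485 = (2 + 16*20*(-3 - 1*(-5)))/(-1 - 2) - 485 = (2 + 16*20*(-3 + 5))/(-3) - 485 = (2 + 16*20*2)*(-⅓) - 485 = (2 + 640)*(-⅓) - 485 = 642*(-⅓) - 485 = -214 - 485 = -699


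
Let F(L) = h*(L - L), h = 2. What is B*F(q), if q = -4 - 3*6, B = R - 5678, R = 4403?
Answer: 0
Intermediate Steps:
B = -1275 (B = 4403 - 5678 = -1275)
q = -22 (q = -4 - 18 = -22)
F(L) = 0 (F(L) = 2*(L - L) = 2*0 = 0)
B*F(q) = -1275*0 = 0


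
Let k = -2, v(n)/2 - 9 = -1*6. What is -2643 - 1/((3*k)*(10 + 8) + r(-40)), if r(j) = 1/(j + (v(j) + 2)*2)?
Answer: -6853275/2593 ≈ -2643.0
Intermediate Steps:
v(n) = 6 (v(n) = 18 + 2*(-1*6) = 18 + 2*(-6) = 18 - 12 = 6)
r(j) = 1/(16 + j) (r(j) = 1/(j + (6 + 2)*2) = 1/(j + 8*2) = 1/(j + 16) = 1/(16 + j))
-2643 - 1/((3*k)*(10 + 8) + r(-40)) = -2643 - 1/((3*(-2))*(10 + 8) + 1/(16 - 40)) = -2643 - 1/(-6*18 + 1/(-24)) = -2643 - 1/(-108 - 1/24) = -2643 - 1/(-2593/24) = -2643 - 1*(-24/2593) = -2643 + 24/2593 = -6853275/2593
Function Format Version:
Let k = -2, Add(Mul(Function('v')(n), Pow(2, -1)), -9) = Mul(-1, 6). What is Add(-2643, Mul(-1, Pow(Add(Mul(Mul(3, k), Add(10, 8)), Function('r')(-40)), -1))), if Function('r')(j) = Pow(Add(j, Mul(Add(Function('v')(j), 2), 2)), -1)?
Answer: Rational(-6853275, 2593) ≈ -2643.0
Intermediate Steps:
Function('v')(n) = 6 (Function('v')(n) = Add(18, Mul(2, Mul(-1, 6))) = Add(18, Mul(2, -6)) = Add(18, -12) = 6)
Function('r')(j) = Pow(Add(16, j), -1) (Function('r')(j) = Pow(Add(j, Mul(Add(6, 2), 2)), -1) = Pow(Add(j, Mul(8, 2)), -1) = Pow(Add(j, 16), -1) = Pow(Add(16, j), -1))
Add(-2643, Mul(-1, Pow(Add(Mul(Mul(3, k), Add(10, 8)), Function('r')(-40)), -1))) = Add(-2643, Mul(-1, Pow(Add(Mul(Mul(3, -2), Add(10, 8)), Pow(Add(16, -40), -1)), -1))) = Add(-2643, Mul(-1, Pow(Add(Mul(-6, 18), Pow(-24, -1)), -1))) = Add(-2643, Mul(-1, Pow(Add(-108, Rational(-1, 24)), -1))) = Add(-2643, Mul(-1, Pow(Rational(-2593, 24), -1))) = Add(-2643, Mul(-1, Rational(-24, 2593))) = Add(-2643, Rational(24, 2593)) = Rational(-6853275, 2593)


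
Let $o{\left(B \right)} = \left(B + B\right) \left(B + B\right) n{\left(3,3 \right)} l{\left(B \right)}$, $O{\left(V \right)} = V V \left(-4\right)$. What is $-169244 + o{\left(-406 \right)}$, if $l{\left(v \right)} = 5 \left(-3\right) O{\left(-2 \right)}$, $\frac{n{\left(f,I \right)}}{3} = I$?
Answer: $1424013796$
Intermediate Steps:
$O{\left(V \right)} = - 4 V^{2}$ ($O{\left(V \right)} = V^{2} \left(-4\right) = - 4 V^{2}$)
$n{\left(f,I \right)} = 3 I$
$l{\left(v \right)} = 240$ ($l{\left(v \right)} = 5 \left(-3\right) \left(- 4 \left(-2\right)^{2}\right) = - 15 \left(\left(-4\right) 4\right) = \left(-15\right) \left(-16\right) = 240$)
$o{\left(B \right)} = 8640 B^{2}$ ($o{\left(B \right)} = \left(B + B\right) \left(B + B\right) 3 \cdot 3 \cdot 240 = 2 B 2 B 9 \cdot 240 = 4 B^{2} \cdot 9 \cdot 240 = 36 B^{2} \cdot 240 = 8640 B^{2}$)
$-169244 + o{\left(-406 \right)} = -169244 + 8640 \left(-406\right)^{2} = -169244 + 8640 \cdot 164836 = -169244 + 1424183040 = 1424013796$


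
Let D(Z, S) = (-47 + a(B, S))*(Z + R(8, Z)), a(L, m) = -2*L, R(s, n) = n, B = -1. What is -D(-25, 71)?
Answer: -2250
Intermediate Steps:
D(Z, S) = -90*Z (D(Z, S) = (-47 - 2*(-1))*(Z + Z) = (-47 + 2)*(2*Z) = -90*Z)
-D(-25, 71) = -(-90)*(-25) = -1*2250 = -2250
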